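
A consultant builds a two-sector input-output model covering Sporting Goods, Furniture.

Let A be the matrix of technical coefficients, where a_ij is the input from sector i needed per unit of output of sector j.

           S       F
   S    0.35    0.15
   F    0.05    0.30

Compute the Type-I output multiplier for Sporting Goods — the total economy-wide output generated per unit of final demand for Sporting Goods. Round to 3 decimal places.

m_S = 1.676

I − A =
  [   0.65    -0.15]
  [  -0.05     0.70]
det(I−A) = (0.65)(0.70) − (-0.15)(-0.05) = 0.4475
adj(I−A) = [[0.70, 0.15], [0.05, 0.65]]
(I − A)⁻¹ = adj(I−A) / det(I−A) ≈
  [   1.5642     0.3352]
  [   0.1117     1.4525]
The output multiplier for sector j is the column-j sum of the Leontief inverse (I − A)⁻¹ = adj(I−A) / det(I−A).
Column S of adj(I−A): (0.70, 0.05); det(I−A) = 0.4475.
m_S = (0.70 + 0.05) / 0.4475 = 0.75 / 0.4475 ≈ 1.676.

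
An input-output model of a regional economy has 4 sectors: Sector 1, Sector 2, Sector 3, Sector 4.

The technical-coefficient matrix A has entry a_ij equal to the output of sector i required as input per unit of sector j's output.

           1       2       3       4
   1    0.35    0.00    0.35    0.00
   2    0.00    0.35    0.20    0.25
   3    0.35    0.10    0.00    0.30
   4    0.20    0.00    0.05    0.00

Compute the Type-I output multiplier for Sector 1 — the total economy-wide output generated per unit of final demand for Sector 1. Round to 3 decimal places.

m_1 = 3.788

I − A =
  [   0.65     0.00    -0.35     0.00]
  [   0.00     0.65    -0.20    -0.25]
  [  -0.35    -0.10     1.00    -0.30]
  [  -0.20     0.00    -0.05     1.00]
Compute the cofactors C_ij = (−1)^(i+j)·(3×3 minor ij) of I−A; the adjugate is their transpose:
adj(I−A) = Cᵀ =
  [ 0.619000   0.035000   0.227500   0.077000]
  [ 0.136375   0.496750   0.155625   0.170875]
  [ 0.271500   0.065000   0.422500   0.143000]
  [ 0.137375   0.010250   0.066625   0.329875]
det(I−A) = Σ_j (I−A)_1j·C_1j = (0.65)(0.619000) + (0.00)(0.136375) + (-0.35)(0.271500) + (0.00)(0.137375) = 0.307325
(I − A)⁻¹ = adj(I−A) / det(I−A) ≈
  [   2.0142     0.1139     0.7403     0.2505]
  [   0.4437     1.6164     0.5064     0.5560]
  [   0.8834     0.2115     1.3748     0.4653]
  [   0.4470     0.0334     0.2168     1.0734]
The output multiplier for sector j is the column-j sum of the Leontief inverse (I − A)⁻¹ = adj(I−A) / det(I−A).
Column 1 of adj(I−A): (0.619000, 0.136375, 0.271500, 0.137375); det(I−A) = 0.307325.
m_1 = (0.619000 + 0.136375 + 0.271500 + 0.137375) / 0.307325 = 1.16425 / 0.307325 ≈ 3.788.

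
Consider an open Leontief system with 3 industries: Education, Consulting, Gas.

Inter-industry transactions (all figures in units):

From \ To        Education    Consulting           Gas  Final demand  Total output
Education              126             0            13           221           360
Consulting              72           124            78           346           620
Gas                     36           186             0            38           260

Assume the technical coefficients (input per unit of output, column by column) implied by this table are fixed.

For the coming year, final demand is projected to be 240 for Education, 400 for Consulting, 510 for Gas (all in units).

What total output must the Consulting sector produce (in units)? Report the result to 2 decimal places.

x_C = 919.14

Technical coefficients a_ij = z_ij / X_j:
  a_EE = 126/360 = 0.35, a_CE = 72/360 = 0.20, a_GE = 36/360 = 0.10
  a_EC = 0/620 = 0.00, a_CC = 124/620 = 0.20, a_GC = 186/620 = 0.30
  a_EG = 13/260 = 0.05, a_CG = 78/260 = 0.30, a_GG = 0/260 = 0.00
I − A =
  [   0.65     0.00    -0.05]
  [  -0.20     0.80    -0.30]
  [  -0.10    -0.30     1.00]
Cofactors of I−A, C_ij = (−1)^(i+j)·(minor ij) (rows/columns in the sector order above):
  C_11 = (0.80)(1.00) − (-0.30)(-0.30) = 0.7100
  C_12 = −[(-0.20)(1.00) − (-0.30)(-0.10)] = 0.2300
  C_13 = (-0.20)(-0.30) − (0.80)(-0.10) = 0.1400
  C_21 = −[(0.00)(1.00) − (-0.05)(-0.30)] = 0.0150
  C_22 = (0.65)(1.00) − (-0.05)(-0.10) = 0.6450
  C_23 = −[(0.65)(-0.30) − (0.00)(-0.10)] = 0.1950
  C_31 = (0.00)(-0.30) − (-0.05)(0.80) = 0.0400
  C_32 = −[(0.65)(-0.30) − (-0.05)(-0.20)] = 0.2050
  C_33 = (0.65)(0.80) − (0.00)(-0.20) = 0.5200
det(I−A) = Σ_j (I−A)_1j·C_1j = (0.65)(0.7100) + (0.00)(0.2300) + (-0.05)(0.1400) = 0.4545
adj(I−A) = Cᵀ =
  [ 0.7100   0.0150   0.0400]
  [ 0.2300   0.6450   0.2050]
  [ 0.1400   0.1950   0.5200]
(I − A)⁻¹ = adj(I−A) / det(I−A) ≈
  [   1.5622     0.0330     0.0880]
  [   0.5061     1.4191     0.4510]
  [   0.3080     0.4290     1.1441]
x = (I − A)⁻¹ d = adj(I−A)·d / det(I−A), with det(I−A) = 0.4545:
  x_E = (0.7100·240 + 0.0150·400 + 0.0400·510) / 0.4545 = 196.80 / 0.4545 ≈ 433.00
  x_C = (0.2300·240 + 0.6450·400 + 0.2050·510) / 0.4545 = 417.75 / 0.4545 ≈ 919.14
  x_G = (0.1400·240 + 0.1950·400 + 0.5200·510) / 0.4545 = 376.80 / 0.4545 ≈ 829.04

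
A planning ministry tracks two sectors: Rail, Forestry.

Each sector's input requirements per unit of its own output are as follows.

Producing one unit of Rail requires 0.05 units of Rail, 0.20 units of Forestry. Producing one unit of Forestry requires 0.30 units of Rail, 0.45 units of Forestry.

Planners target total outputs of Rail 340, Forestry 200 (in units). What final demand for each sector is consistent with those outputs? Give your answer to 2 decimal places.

d_1 = 263.00, d_2 = 42.00

I − A =
  [   0.95    -0.30]
  [  -0.20     0.55]
d = (I − A) x:
  d_1 = (+0.95)·340 + (-0.30)·200 = 263.00
  d_2 = (-0.20)·340 + (+0.55)·200 = 42.00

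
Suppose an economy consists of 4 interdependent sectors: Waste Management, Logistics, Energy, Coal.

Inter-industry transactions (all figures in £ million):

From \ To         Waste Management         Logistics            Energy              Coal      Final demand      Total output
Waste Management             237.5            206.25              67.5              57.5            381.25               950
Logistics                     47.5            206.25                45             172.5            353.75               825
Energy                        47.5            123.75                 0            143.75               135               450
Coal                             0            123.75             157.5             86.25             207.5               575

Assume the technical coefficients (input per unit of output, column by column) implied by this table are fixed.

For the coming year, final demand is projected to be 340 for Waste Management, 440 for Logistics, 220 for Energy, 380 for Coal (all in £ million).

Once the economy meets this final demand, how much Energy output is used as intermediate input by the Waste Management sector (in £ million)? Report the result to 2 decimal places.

z_EW = 54.14

Technical coefficients a_ij = z_ij / X_j:
  a_WW = 237.5/950 = 0.25, a_LW = 47.5/950 = 0.05, a_EW = 47.5/950 = 0.05, a_CW = 0/950 = 0.00
  a_WL = 206.25/825 = 0.25, a_LL = 206.25/825 = 0.25, a_EL = 123.75/825 = 0.15, a_CL = 123.75/825 = 0.15
  a_WE = 67.5/450 = 0.15, a_LE = 45/450 = 0.10, a_EE = 0/450 = 0.00, a_CE = 157.5/450 = 0.35
  a_WC = 57.5/575 = 0.10, a_LC = 172.5/575 = 0.30, a_EC = 143.75/575 = 0.25, a_CC = 86.25/575 = 0.15
I − A =
  [   0.75    -0.25    -0.15    -0.10]
  [  -0.05     0.75    -0.10    -0.30]
  [  -0.05    -0.15     1.00    -0.25]
  [   0.00    -0.15    -0.35     0.85]
Compute the cofactors C_ij = (−1)^(i+j)·(3×3 minor ij) of I−A; the adjugate is their transpose:
adj(I−A) = Cᵀ =
  [ 0.494625   0.235625   0.164125   0.189625]
  [ 0.047625   0.563750   0.150625   0.248875]
  [ 0.037875   0.135125   0.433000   0.179500]
  [ 0.024000   0.155125   0.204875   0.530750]
det(I−A) = Σ_j (I−A)_1j·C_1j = (0.75)(0.494625) + (-0.25)(0.047625) + (-0.15)(0.037875) + (-0.10)(0.024000) = 0.35098125
(I − A)⁻¹ = adj(I−A) / det(I−A) ≈
  [   1.4093     0.6713     0.4676     0.5403]
  [   0.1357     1.6062     0.4292     0.7091]
  [   0.1079     0.3850     1.2337     0.5114]
  [   0.0684     0.4420     0.5837     1.5122]
First solve x = (I − A)⁻¹ d = adj(I−A)·d / det(I−A); in particular x_W = (0.494625·340 + 0.235625·440 + 0.164125·220 + 0.189625·380) / 0.35098125 = 380.0125 / 0.35098125 ≈ 1082.7145.
Intermediate flow from E to W: z_EW = a_EW · x_W = 0.05 × 380.0125 / 0.35098125 = 19.000625 / 0.35098125 ≈ 54.14.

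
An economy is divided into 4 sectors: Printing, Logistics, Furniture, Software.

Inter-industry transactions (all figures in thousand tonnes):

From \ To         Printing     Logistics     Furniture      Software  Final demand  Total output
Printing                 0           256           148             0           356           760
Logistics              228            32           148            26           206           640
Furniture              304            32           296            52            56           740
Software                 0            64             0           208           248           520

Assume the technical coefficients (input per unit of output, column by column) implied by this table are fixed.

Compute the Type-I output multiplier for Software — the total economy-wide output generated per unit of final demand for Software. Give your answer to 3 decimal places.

m_S = 2.543

Technical coefficients a_ij = z_ij / X_j:
  a_PP = 0/760 = 0.00, a_LP = 228/760 = 0.30, a_FP = 304/760 = 0.40, a_SP = 0/760 = 0.00
  a_PL = 256/640 = 0.40, a_LL = 32/640 = 0.05, a_FL = 32/640 = 0.05, a_SL = 64/640 = 0.10
  a_PF = 148/740 = 0.20, a_LF = 148/740 = 0.20, a_FF = 296/740 = 0.40, a_SF = 0/740 = 0.00
  a_PS = 0/520 = 0.00, a_LS = 26/520 = 0.05, a_FS = 52/520 = 0.10, a_SS = 208/520 = 0.40
I − A =
  [   1.00    -0.40    -0.20     0.00]
  [  -0.30     0.95    -0.20    -0.05]
  [  -0.40    -0.05     0.60    -0.10]
  [   0.00    -0.10     0.00     0.60]
Compute the cofactors C_ij = (−1)^(i+j)·(3×3 minor ij) of I−A; the adjugate is their transpose:
adj(I−A) = Cᵀ =
  [ 0.3310   0.1520   0.1610   0.0395]
  [ 0.1560   0.3120   0.1560   0.0520]
  [ 0.2380   0.1360   0.4930   0.0935]
  [ 0.0260   0.0520   0.0260   0.3770]
det(I−A) = Σ_j (I−A)_1j·C_1j = (1.00)(0.3310) + (-0.40)(0.1560) + (-0.20)(0.2380) + (0.00)(0.0260) = 0.2210
(I − A)⁻¹ = adj(I−A) / det(I−A) ≈
  [   1.4977     0.6878     0.7285     0.1787]
  [   0.7059     1.4118     0.7059     0.2353]
  [   1.0769     0.6154     2.2308     0.4231]
  [   0.1176     0.2353     0.1176     1.7059]
The output multiplier for sector j is the column-j sum of the Leontief inverse (I − A)⁻¹ = adj(I−A) / det(I−A).
Column S of adj(I−A): (0.0395, 0.0520, 0.0935, 0.3770); det(I−A) = 0.2210.
m_S = (0.0395 + 0.0520 + 0.0935 + 0.3770) / 0.2210 = 0.562 / 0.2210 ≈ 2.543.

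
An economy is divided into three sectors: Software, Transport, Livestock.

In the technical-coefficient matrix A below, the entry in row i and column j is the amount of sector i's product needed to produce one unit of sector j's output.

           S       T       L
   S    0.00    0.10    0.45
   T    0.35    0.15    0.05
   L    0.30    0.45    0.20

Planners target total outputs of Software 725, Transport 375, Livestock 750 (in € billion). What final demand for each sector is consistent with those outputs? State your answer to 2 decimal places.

I − A =
  [   1.00    -0.10    -0.45]
  [  -0.35     0.85    -0.05]
  [  -0.30    -0.45     0.80]
d = (I − A) x:
  d_S = (+1.00)·725 + (-0.10)·375 + (-0.45)·750 = 350.00
  d_T = (-0.35)·725 + (+0.85)·375 + (-0.05)·750 = 27.50
  d_L = (-0.30)·725 + (-0.45)·375 + (+0.80)·750 = 213.75

d_S = 350.00, d_T = 27.50, d_L = 213.75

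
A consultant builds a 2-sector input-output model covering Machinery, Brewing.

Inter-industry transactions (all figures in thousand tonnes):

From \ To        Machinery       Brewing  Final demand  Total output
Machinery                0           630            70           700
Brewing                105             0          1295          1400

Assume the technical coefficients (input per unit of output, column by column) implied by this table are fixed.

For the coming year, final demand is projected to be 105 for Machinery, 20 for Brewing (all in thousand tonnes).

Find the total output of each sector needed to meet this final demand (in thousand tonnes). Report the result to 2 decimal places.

Technical coefficients a_ij = z_ij / X_j:
  a_11 = 0/700 = 0.00, a_21 = 105/700 = 0.15
  a_12 = 630/1400 = 0.45, a_22 = 0/1400 = 0.00
I − A =
  [   1.00    -0.45]
  [  -0.15     1.00]
det(I−A) = (1.00)(1.00) − (-0.45)(-0.15) = 0.9325
adj(I−A) = [[1.00, 0.45], [0.15, 1.00]]
(I − A)⁻¹ = adj(I−A) / det(I−A) ≈
  [   1.0724     0.4826]
  [   0.1609     1.0724]
x = (I − A)⁻¹ d = adj(I−A)·d / det(I−A), with det(I−A) = 0.9325:
  x_1 = (1.00·105 + 0.45·20) / 0.9325 = 114.00 / 0.9325 ≈ 122.25
  x_2 = (0.15·105 + 1.00·20) / 0.9325 = 35.75 / 0.9325 ≈ 38.34

x_1 = 122.25, x_2 = 38.34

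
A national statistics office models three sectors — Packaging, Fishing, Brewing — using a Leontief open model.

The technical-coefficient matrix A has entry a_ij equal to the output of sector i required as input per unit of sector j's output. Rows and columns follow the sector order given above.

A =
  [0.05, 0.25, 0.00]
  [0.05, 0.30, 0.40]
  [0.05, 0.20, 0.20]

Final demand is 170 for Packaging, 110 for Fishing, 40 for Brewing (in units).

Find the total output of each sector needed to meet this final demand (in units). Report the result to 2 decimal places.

I − A =
  [   0.95    -0.25     0.00]
  [  -0.05     0.70    -0.40]
  [  -0.05    -0.20     0.80]
Cofactors of I−A, C_ij = (−1)^(i+j)·(minor ij) (rows/columns in the sector order above):
  C_11 = (0.70)(0.80) − (-0.40)(-0.20) = 0.4800
  C_12 = −[(-0.05)(0.80) − (-0.40)(-0.05)] = 0.0600
  C_13 = (-0.05)(-0.20) − (0.70)(-0.05) = 0.0450
  C_21 = −[(-0.25)(0.80) − (0.00)(-0.20)] = 0.2000
  C_22 = (0.95)(0.80) − (0.00)(-0.05) = 0.7600
  C_23 = −[(0.95)(-0.20) − (-0.25)(-0.05)] = 0.2025
  C_31 = (-0.25)(-0.40) − (0.00)(0.70) = 0.1000
  C_32 = −[(0.95)(-0.40) − (0.00)(-0.05)] = 0.3800
  C_33 = (0.95)(0.70) − (-0.25)(-0.05) = 0.6525
det(I−A) = Σ_j (I−A)_1j·C_1j = (0.95)(0.4800) + (-0.25)(0.0600) + (0.00)(0.0450) = 0.4410
adj(I−A) = Cᵀ =
  [ 0.4800   0.2000   0.1000]
  [ 0.0600   0.7600   0.3800]
  [ 0.0450   0.2025   0.6525]
(I − A)⁻¹ = adj(I−A) / det(I−A) ≈
  [   1.0884     0.4535     0.2268]
  [   0.1361     1.7234     0.8617]
  [   0.1020     0.4592     1.4796]
x = (I − A)⁻¹ d = adj(I−A)·d / det(I−A), with det(I−A) = 0.4410:
  x_1 = (0.4800·170 + 0.2000·110 + 0.1000·40) / 0.4410 = 107.60 / 0.4410 ≈ 243.99
  x_2 = (0.0600·170 + 0.7600·110 + 0.3800·40) / 0.4410 = 109.00 / 0.4410 ≈ 247.17
  x_3 = (0.0450·170 + 0.2025·110 + 0.6525·40) / 0.4410 = 56.025 / 0.4410 ≈ 127.04

x_1 = 243.99, x_2 = 247.17, x_3 = 127.04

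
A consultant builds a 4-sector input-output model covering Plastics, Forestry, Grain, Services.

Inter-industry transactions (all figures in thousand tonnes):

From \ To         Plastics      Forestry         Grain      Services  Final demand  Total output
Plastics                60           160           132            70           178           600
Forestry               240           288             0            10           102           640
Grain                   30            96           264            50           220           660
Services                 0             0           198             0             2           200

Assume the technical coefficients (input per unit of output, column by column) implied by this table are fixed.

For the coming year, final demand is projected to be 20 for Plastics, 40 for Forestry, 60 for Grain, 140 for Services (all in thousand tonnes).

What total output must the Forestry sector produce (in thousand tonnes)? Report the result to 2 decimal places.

x_2 = 274.02

Technical coefficients a_ij = z_ij / X_j:
  a_11 = 60/600 = 0.10, a_21 = 240/600 = 0.40, a_31 = 30/600 = 0.05, a_41 = 0/600 = 0.00
  a_12 = 160/640 = 0.25, a_22 = 288/640 = 0.45, a_32 = 96/640 = 0.15, a_42 = 0/640 = 0.00
  a_13 = 132/660 = 0.20, a_23 = 0/660 = 0.00, a_33 = 264/660 = 0.40, a_43 = 198/660 = 0.30
  a_14 = 70/200 = 0.35, a_24 = 10/200 = 0.05, a_34 = 50/200 = 0.25, a_44 = 0/200 = 0.00
I − A =
  [   0.90    -0.25    -0.20    -0.35]
  [  -0.40     0.55     0.00    -0.05]
  [  -0.05    -0.15     0.60    -0.25]
  [   0.00     0.00    -0.30     1.00]
Compute the cofactors C_ij = (−1)^(i+j)·(3×3 minor ij) of I−A; the adjugate is their transpose:
adj(I−A) = Cᵀ =
  [ 0.28650   0.17700   0.17150   0.15200]
  [ 0.21075   0.45725   0.13550   0.13050]
  [ 0.08750   0.14750   0.39500   0.13675]
  [ 0.02625   0.04425   0.11850   0.21950]
det(I−A) = Σ_j (I−A)_1j·C_1j = (0.90)(0.28650) + (-0.25)(0.21075) + (-0.20)(0.08750) + (-0.35)(0.02625) = 0.178475
(I − A)⁻¹ = adj(I−A) / det(I−A) ≈
  [   1.6053     0.9917     0.9609     0.8517]
  [   1.1808     2.5620     0.7592     0.7312]
  [   0.4903     0.8264     2.2132     0.7662]
  [   0.1471     0.2479     0.6640     1.2299]
x = (I − A)⁻¹ d = adj(I−A)·d / det(I−A), with det(I−A) = 0.178475:
  x_1 = (0.28650·20 + 0.17700·40 + 0.17150·60 + 0.15200·140) / 0.178475 = 44.38 / 0.178475 ≈ 248.66
  x_2 = (0.21075·20 + 0.45725·40 + 0.13550·60 + 0.13050·140) / 0.178475 = 48.905 / 0.178475 ≈ 274.02
  x_3 = (0.08750·20 + 0.14750·40 + 0.39500·60 + 0.13675·140) / 0.178475 = 50.495 / 0.178475 ≈ 282.92
  x_4 = (0.02625·20 + 0.04425·40 + 0.11850·60 + 0.21950·140) / 0.178475 = 40.135 / 0.178475 ≈ 224.88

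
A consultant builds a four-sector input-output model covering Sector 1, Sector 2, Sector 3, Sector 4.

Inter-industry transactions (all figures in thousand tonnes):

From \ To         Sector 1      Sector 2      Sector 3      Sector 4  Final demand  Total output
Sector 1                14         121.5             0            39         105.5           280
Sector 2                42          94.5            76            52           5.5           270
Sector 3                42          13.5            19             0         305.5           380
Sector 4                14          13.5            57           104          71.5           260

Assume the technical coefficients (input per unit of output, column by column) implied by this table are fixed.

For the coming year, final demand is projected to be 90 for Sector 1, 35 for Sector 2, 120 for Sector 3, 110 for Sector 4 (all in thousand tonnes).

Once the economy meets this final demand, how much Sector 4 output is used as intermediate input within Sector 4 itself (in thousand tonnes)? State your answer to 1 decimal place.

z_44 = 108.3

Technical coefficients a_ij = z_ij / X_j:
  a_11 = 14/280 = 0.05, a_21 = 42/280 = 0.15, a_31 = 42/280 = 0.15, a_41 = 14/280 = 0.05
  a_12 = 121.5/270 = 0.45, a_22 = 94.5/270 = 0.35, a_32 = 13.5/270 = 0.05, a_42 = 13.5/270 = 0.05
  a_13 = 0/380 = 0.00, a_23 = 76/380 = 0.20, a_33 = 19/380 = 0.05, a_43 = 57/380 = 0.15
  a_14 = 39/260 = 0.15, a_24 = 52/260 = 0.20, a_34 = 0/260 = 0.00, a_44 = 104/260 = 0.40
I − A =
  [   0.95    -0.45     0.00    -0.15]
  [  -0.15     0.65    -0.20    -0.20]
  [  -0.15    -0.05     0.95     0.00]
  [  -0.05    -0.05    -0.15     0.60]
Compute the cofactors C_ij = (−1)^(i+j)·(3×3 minor ij) of I−A; the adjugate is their transpose:
adj(I−A) = Cᵀ =
  [ 0.353500   0.264750   0.083625   0.176625]
  [ 0.117500   0.531000   0.144375   0.206375]
  [ 0.062000   0.069750   0.310000   0.038750]
  [ 0.054750   0.083750   0.096500   0.499500]
det(I−A) = Σ_j (I−A)_1j·C_1j = (0.95)(0.353500) + (-0.45)(0.117500) + (0.00)(0.062000) + (-0.15)(0.054750) = 0.2747375
(I − A)⁻¹ = adj(I−A) / det(I−A) ≈
  [   1.2867     0.9636     0.3044     0.6429]
  [   0.4277     1.9328     0.5255     0.7512]
  [   0.2257     0.2539     1.1283     0.1410]
  [   0.1993     0.3048     0.3512     1.8181]
First solve x = (I − A)⁻¹ d = adj(I−A)·d / det(I−A); in particular x_4 = (0.054750·90 + 0.083750·35 + 0.096500·120 + 0.499500·110) / 0.2747375 = 74.38375 / 0.2747375 ≈ 270.745.
Intermediate flow from 4 to 4: z_44 = a_44 · x_4 = 0.40 × 74.38375 / 0.2747375 = 29.7535 / 0.2747375 ≈ 108.3.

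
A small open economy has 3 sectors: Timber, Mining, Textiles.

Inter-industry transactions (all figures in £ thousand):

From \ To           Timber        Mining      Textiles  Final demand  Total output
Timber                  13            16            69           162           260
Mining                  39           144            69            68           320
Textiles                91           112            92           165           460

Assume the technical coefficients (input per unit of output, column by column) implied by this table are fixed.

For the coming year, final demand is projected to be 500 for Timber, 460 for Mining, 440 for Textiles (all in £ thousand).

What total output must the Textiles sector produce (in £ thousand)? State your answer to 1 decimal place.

Technical coefficients a_ij = z_ij / X_j:
  a_11 = 13/260 = 0.05, a_21 = 39/260 = 0.15, a_31 = 91/260 = 0.35
  a_12 = 16/320 = 0.05, a_22 = 144/320 = 0.45, a_32 = 112/320 = 0.35
  a_13 = 69/460 = 0.15, a_23 = 69/460 = 0.15, a_33 = 92/460 = 0.20
I − A =
  [   0.95    -0.05    -0.15]
  [  -0.15     0.55    -0.15]
  [  -0.35    -0.35     0.80]
Cofactors of I−A, C_ij = (−1)^(i+j)·(minor ij) (rows/columns in the sector order above):
  C_11 = (0.55)(0.80) − (-0.15)(-0.35) = 0.3875
  C_12 = −[(-0.15)(0.80) − (-0.15)(-0.35)] = 0.1725
  C_13 = (-0.15)(-0.35) − (0.55)(-0.35) = 0.2450
  C_21 = −[(-0.05)(0.80) − (-0.15)(-0.35)] = 0.0925
  C_22 = (0.95)(0.80) − (-0.15)(-0.35) = 0.7075
  C_23 = −[(0.95)(-0.35) − (-0.05)(-0.35)] = 0.3500
  C_31 = (-0.05)(-0.15) − (-0.15)(0.55) = 0.0900
  C_32 = −[(0.95)(-0.15) − (-0.15)(-0.15)] = 0.1650
  C_33 = (0.95)(0.55) − (-0.05)(-0.15) = 0.5150
det(I−A) = Σ_j (I−A)_1j·C_1j = (0.95)(0.3875) + (-0.05)(0.1725) + (-0.15)(0.2450) = 0.32275
adj(I−A) = Cᵀ =
  [ 0.3875   0.0925   0.0900]
  [ 0.1725   0.7075   0.1650]
  [ 0.2450   0.3500   0.5150]
(I − A)⁻¹ = adj(I−A) / det(I−A) ≈
  [   1.2006     0.2866     0.2789]
  [   0.5345     2.1921     0.5112]
  [   0.7591     1.0844     1.5957]
x = (I − A)⁻¹ d = adj(I−A)·d / det(I−A), with det(I−A) = 0.32275:
  x_1 = (0.3875·500 + 0.0925·460 + 0.0900·440) / 0.32275 = 275.90 / 0.32275 ≈ 854.8
  x_2 = (0.1725·500 + 0.7075·460 + 0.1650·440) / 0.32275 = 484.30 / 0.32275 ≈ 1500.5
  x_3 = (0.2450·500 + 0.3500·460 + 0.5150·440) / 0.32275 = 510.10 / 0.32275 ≈ 1580.5

x_3 = 1580.5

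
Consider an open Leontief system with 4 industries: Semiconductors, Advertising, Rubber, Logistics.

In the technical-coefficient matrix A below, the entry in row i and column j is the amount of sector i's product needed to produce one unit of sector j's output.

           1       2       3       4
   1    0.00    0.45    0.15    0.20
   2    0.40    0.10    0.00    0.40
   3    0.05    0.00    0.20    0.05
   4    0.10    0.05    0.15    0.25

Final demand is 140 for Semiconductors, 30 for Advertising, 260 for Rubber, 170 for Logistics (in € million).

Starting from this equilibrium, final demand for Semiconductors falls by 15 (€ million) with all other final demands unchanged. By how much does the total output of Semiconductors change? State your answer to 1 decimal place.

I − A =
  [   1.00    -0.45    -0.15    -0.20]
  [  -0.40     0.90     0.00    -0.40]
  [  -0.05     0.00     0.80    -0.05]
  [  -0.10    -0.05    -0.15     0.75]
Compute the cofactors C_ij = (−1)^(i+j)·(3×3 minor ij) of I−A; the adjugate is their transpose:
adj(I−A) = Cᵀ =
  [ 0.517250   0.275000   0.152250   0.294750]
  [ 0.272000   0.568625   0.123000   0.384000]
  [ 0.038250   0.022125   0.480000   0.054000]
  [ 0.094750   0.079000   0.124500   0.569250]
det(I−A) = Σ_j (I−A)_1j·C_1j = (1.00)(0.517250) + (-0.45)(0.272000) + (-0.15)(0.038250) + (-0.20)(0.094750) = 0.3701625
(I − A)⁻¹ = adj(I−A) / det(I−A) ≈
  [   1.3974     0.7429     0.4113     0.7963]
  [   0.7348     1.5361     0.3323     1.0374]
  [   0.1033     0.0598     1.2967     0.1459]
  [   0.2560     0.2134     0.3363     1.5378]
Δx = (I − A)⁻¹ Δd with Δd having -15 in the Semiconductors component and 0 elsewhere.
So Δx_1 = L_11 · (-15), where L_11 = adj(I−A)_11 / det(I−A) = 0.517250 / 0.3701625.
Δx_1 = 0.517250 × (-15) / 0.3701625 = -7.75875 / 0.3701625 ≈ -21.0.

Δx_1 = -21.0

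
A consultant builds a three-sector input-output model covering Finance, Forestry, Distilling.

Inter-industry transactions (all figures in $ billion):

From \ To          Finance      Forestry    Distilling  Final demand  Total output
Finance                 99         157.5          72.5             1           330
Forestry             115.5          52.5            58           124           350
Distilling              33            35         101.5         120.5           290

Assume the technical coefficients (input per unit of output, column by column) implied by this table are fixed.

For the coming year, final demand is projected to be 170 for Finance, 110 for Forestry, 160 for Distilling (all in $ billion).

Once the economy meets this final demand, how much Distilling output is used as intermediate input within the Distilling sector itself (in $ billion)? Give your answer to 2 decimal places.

Technical coefficients a_ij = z_ij / X_j:
  a_11 = 99/330 = 0.30, a_21 = 115.5/330 = 0.35, a_31 = 33/330 = 0.10
  a_12 = 157.5/350 = 0.45, a_22 = 52.5/350 = 0.15, a_32 = 35/350 = 0.10
  a_13 = 72.5/290 = 0.25, a_23 = 58/290 = 0.20, a_33 = 101.5/290 = 0.35
I − A =
  [   0.70    -0.45    -0.25]
  [  -0.35     0.85    -0.20]
  [  -0.10    -0.10     0.65]
Cofactors of I−A, C_ij = (−1)^(i+j)·(minor ij) (rows/columns in the sector order above):
  C_11 = (0.85)(0.65) − (-0.20)(-0.10) = 0.5325
  C_12 = −[(-0.35)(0.65) − (-0.20)(-0.10)] = 0.2475
  C_13 = (-0.35)(-0.10) − (0.85)(-0.10) = 0.1200
  C_21 = −[(-0.45)(0.65) − (-0.25)(-0.10)] = 0.3175
  C_22 = (0.70)(0.65) − (-0.25)(-0.10) = 0.4300
  C_23 = −[(0.70)(-0.10) − (-0.45)(-0.10)] = 0.1150
  C_31 = (-0.45)(-0.20) − (-0.25)(0.85) = 0.3025
  C_32 = −[(0.70)(-0.20) − (-0.25)(-0.35)] = 0.2275
  C_33 = (0.70)(0.85) − (-0.45)(-0.35) = 0.4375
det(I−A) = Σ_j (I−A)_1j·C_1j = (0.70)(0.5325) + (-0.45)(0.2475) + (-0.25)(0.1200) = 0.231375
adj(I−A) = Cᵀ =
  [ 0.5325   0.3175   0.3025]
  [ 0.2475   0.4300   0.2275]
  [ 0.1200   0.1150   0.4375]
(I − A)⁻¹ = adj(I−A) / det(I−A) ≈
  [   2.3015     1.3722     1.3074]
  [   1.0697     1.8585     0.9833]
  [   0.5186     0.4970     1.8909]
First solve x = (I − A)⁻¹ d = adj(I−A)·d / det(I−A); in particular x_3 = (0.1200·170 + 0.1150·110 + 0.4375·160) / 0.231375 = 103.05 / 0.231375 ≈ 445.3809.
Intermediate flow from 3 to 3: z_33 = a_33 · x_3 = 0.35 × 103.05 / 0.231375 = 36.0675 / 0.231375 ≈ 155.88.

z_33 = 155.88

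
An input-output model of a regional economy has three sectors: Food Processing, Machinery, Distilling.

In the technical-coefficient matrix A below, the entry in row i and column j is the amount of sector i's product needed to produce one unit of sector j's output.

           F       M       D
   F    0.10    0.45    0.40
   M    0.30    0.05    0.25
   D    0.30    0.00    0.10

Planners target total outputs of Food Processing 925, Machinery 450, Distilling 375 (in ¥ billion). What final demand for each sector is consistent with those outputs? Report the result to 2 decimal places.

I − A =
  [   0.90    -0.45    -0.40]
  [  -0.30     0.95    -0.25]
  [  -0.30     0.00     0.90]
d = (I − A) x:
  d_F = (+0.90)·925 + (-0.45)·450 + (-0.40)·375 = 480.00
  d_M = (-0.30)·925 + (+0.95)·450 + (-0.25)·375 = 56.25
  d_D = (-0.30)·925 + (+0.00)·450 + (+0.90)·375 = 60.00

d_F = 480.00, d_M = 56.25, d_D = 60.00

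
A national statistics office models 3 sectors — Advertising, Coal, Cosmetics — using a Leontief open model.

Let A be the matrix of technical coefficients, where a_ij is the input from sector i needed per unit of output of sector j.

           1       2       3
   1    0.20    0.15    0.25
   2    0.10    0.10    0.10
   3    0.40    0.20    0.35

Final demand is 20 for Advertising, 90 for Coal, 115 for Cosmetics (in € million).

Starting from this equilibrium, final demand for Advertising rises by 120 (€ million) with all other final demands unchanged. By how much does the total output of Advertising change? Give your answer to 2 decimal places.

I − A =
  [   0.80    -0.15    -0.25]
  [  -0.10     0.90    -0.10]
  [  -0.40    -0.20     0.65]
Cofactors of I−A, C_ij = (−1)^(i+j)·(minor ij) (rows/columns in the sector order above):
  C_11 = (0.90)(0.65) − (-0.10)(-0.20) = 0.5650
  C_12 = −[(-0.10)(0.65) − (-0.10)(-0.40)] = 0.1050
  C_13 = (-0.10)(-0.20) − (0.90)(-0.40) = 0.3800
  C_21 = −[(-0.15)(0.65) − (-0.25)(-0.20)] = 0.1475
  C_22 = (0.80)(0.65) − (-0.25)(-0.40) = 0.4200
  C_23 = −[(0.80)(-0.20) − (-0.15)(-0.40)] = 0.2200
  C_31 = (-0.15)(-0.10) − (-0.25)(0.90) = 0.2400
  C_32 = −[(0.80)(-0.10) − (-0.25)(-0.10)] = 0.1050
  C_33 = (0.80)(0.90) − (-0.15)(-0.10) = 0.7050
det(I−A) = Σ_j (I−A)_1j·C_1j = (0.80)(0.5650) + (-0.15)(0.1050) + (-0.25)(0.3800) = 0.34125
adj(I−A) = Cᵀ =
  [ 0.5650   0.1475   0.2400]
  [ 0.1050   0.4200   0.1050]
  [ 0.3800   0.2200   0.7050]
(I − A)⁻¹ = adj(I−A) / det(I−A) ≈
  [   1.6557     0.4322     0.7033]
  [   0.3077     1.2308     0.3077]
  [   1.1136     0.6447     2.0659]
Δx = (I − A)⁻¹ Δd with Δd having +120 in the Advertising component and 0 elsewhere.
So Δx_1 = L_11 · (+120), where L_11 = adj(I−A)_11 / det(I−A) = 0.5650 / 0.34125.
Δx_1 = 0.5650 × (+120) / 0.34125 = 67.80 / 0.34125 ≈ 198.68.

Δx_1 = 198.68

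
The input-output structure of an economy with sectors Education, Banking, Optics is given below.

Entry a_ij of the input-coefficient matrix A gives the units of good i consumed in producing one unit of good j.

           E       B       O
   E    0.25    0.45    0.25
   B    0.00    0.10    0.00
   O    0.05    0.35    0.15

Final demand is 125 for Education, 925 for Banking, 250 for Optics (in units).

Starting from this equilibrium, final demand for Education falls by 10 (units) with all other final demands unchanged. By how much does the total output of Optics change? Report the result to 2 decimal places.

I − A =
  [   0.75    -0.45    -0.25]
  [   0.00     0.90     0.00]
  [  -0.05    -0.35     0.85]
Cofactors of I−A, C_ij = (−1)^(i+j)·(minor ij) (rows/columns in the sector order above):
  C_11 = (0.90)(0.85) − (0.00)(-0.35) = 0.7650
  C_12 = −[(0.00)(0.85) − (0.00)(-0.05)] = 0.0000
  C_13 = (0.00)(-0.35) − (0.90)(-0.05) = 0.0450
  C_21 = −[(-0.45)(0.85) − (-0.25)(-0.35)] = 0.4700
  C_22 = (0.75)(0.85) − (-0.25)(-0.05) = 0.6250
  C_23 = −[(0.75)(-0.35) − (-0.45)(-0.05)] = 0.2850
  C_31 = (-0.45)(0.00) − (-0.25)(0.90) = 0.2250
  C_32 = −[(0.75)(0.00) − (-0.25)(0.00)] = 0.0000
  C_33 = (0.75)(0.90) − (-0.45)(0.00) = 0.6750
det(I−A) = Σ_j (I−A)_1j·C_1j = (0.75)(0.7650) + (-0.45)(0.0000) + (-0.25)(0.0450) = 0.5625
adj(I−A) = Cᵀ =
  [ 0.7650   0.4700   0.2250]
  [ 0.0000   0.6250   0.0000]
  [ 0.0450   0.2850   0.6750]
(I − A)⁻¹ = adj(I−A) / det(I−A) ≈
  [   1.3600     0.8356     0.4000]
  [   0.0000     1.1111     0.0000]
  [   0.0800     0.5067     1.2000]
Δx = (I − A)⁻¹ Δd with Δd having -10 in the Education component and 0 elsewhere.
So Δx_O = L_OE · (-10), where L_OE = adj(I−A)_OE / det(I−A) = 0.0450 / 0.5625.
Δx_O = 0.0450 × (-10) / 0.5625 = -0.45 / 0.5625 = -0.80.

Δx_O = -0.80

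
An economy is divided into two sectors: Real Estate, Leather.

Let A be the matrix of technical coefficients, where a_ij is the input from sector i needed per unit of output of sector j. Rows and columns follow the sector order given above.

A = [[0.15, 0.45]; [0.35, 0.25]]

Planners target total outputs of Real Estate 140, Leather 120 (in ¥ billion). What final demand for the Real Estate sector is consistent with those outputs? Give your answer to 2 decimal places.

d_1 = 65.00

I − A =
  [   0.85    -0.45]
  [  -0.35     0.75]
d = (I − A) x:
  d_1 = (+0.85)·140 + (-0.45)·120 = 65.00
  d_2 = (-0.35)·140 + (+0.75)·120 = 41.00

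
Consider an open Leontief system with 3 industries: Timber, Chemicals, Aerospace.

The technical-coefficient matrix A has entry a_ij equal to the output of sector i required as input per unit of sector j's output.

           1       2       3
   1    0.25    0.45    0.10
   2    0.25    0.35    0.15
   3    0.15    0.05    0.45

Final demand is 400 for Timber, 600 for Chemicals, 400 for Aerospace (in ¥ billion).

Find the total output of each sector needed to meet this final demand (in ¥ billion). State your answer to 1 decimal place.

x_1 = 1919.2, x_2 = 1991.6, x_3 = 1431.8

I − A =
  [   0.75    -0.45    -0.10]
  [  -0.25     0.65    -0.15]
  [  -0.15    -0.05     0.55]
Cofactors of I−A, C_ij = (−1)^(i+j)·(minor ij) (rows/columns in the sector order above):
  C_11 = (0.65)(0.55) − (-0.15)(-0.05) = 0.3500
  C_12 = −[(-0.25)(0.55) − (-0.15)(-0.15)] = 0.1600
  C_13 = (-0.25)(-0.05) − (0.65)(-0.15) = 0.1100
  C_21 = −[(-0.45)(0.55) − (-0.10)(-0.05)] = 0.2525
  C_22 = (0.75)(0.55) − (-0.10)(-0.15) = 0.3975
  C_23 = −[(0.75)(-0.05) − (-0.45)(-0.15)] = 0.1050
  C_31 = (-0.45)(-0.15) − (-0.10)(0.65) = 0.1325
  C_32 = −[(0.75)(-0.15) − (-0.10)(-0.25)] = 0.1375
  C_33 = (0.75)(0.65) − (-0.45)(-0.25) = 0.3750
det(I−A) = Σ_j (I−A)_1j·C_1j = (0.75)(0.3500) + (-0.45)(0.1600) + (-0.10)(0.1100) = 0.1795
adj(I−A) = Cᵀ =
  [ 0.3500   0.2525   0.1325]
  [ 0.1600   0.3975   0.1375]
  [ 0.1100   0.1050   0.3750]
(I − A)⁻¹ = adj(I−A) / det(I−A) ≈
  [   1.9499     1.4067     0.7382]
  [   0.8914     2.2145     0.7660]
  [   0.6128     0.5850     2.0891]
x = (I − A)⁻¹ d = adj(I−A)·d / det(I−A), with det(I−A) = 0.1795:
  x_1 = (0.3500·400 + 0.2525·600 + 0.1325·400) / 0.1795 = 344.50 / 0.1795 ≈ 1919.2
  x_2 = (0.1600·400 + 0.3975·600 + 0.1375·400) / 0.1795 = 357.50 / 0.1795 ≈ 1991.6
  x_3 = (0.1100·400 + 0.1050·600 + 0.3750·400) / 0.1795 = 257.00 / 0.1795 ≈ 1431.8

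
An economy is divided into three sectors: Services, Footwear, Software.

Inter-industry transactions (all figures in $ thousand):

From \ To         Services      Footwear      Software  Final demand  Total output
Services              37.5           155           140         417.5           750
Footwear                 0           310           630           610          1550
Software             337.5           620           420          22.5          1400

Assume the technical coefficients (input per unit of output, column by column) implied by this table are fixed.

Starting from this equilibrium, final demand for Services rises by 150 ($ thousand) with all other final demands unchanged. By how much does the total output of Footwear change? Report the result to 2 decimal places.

Technical coefficients a_ij = z_ij / X_j:
  a_11 = 37.5/750 = 0.05, a_21 = 0/750 = 0.00, a_31 = 337.5/750 = 0.45
  a_12 = 155/1550 = 0.10, a_22 = 310/1550 = 0.20, a_32 = 620/1550 = 0.40
  a_13 = 140/1400 = 0.10, a_23 = 630/1400 = 0.45, a_33 = 420/1400 = 0.30
I − A =
  [   0.95    -0.10    -0.10]
  [   0.00     0.80    -0.45]
  [  -0.45    -0.40     0.70]
Cofactors of I−A, C_ij = (−1)^(i+j)·(minor ij) (rows/columns in the sector order above):
  C_11 = (0.80)(0.70) − (-0.45)(-0.40) = 0.3800
  C_12 = −[(0.00)(0.70) − (-0.45)(-0.45)] = 0.2025
  C_13 = (0.00)(-0.40) − (0.80)(-0.45) = 0.3600
  C_21 = −[(-0.10)(0.70) − (-0.10)(-0.40)] = 0.1100
  C_22 = (0.95)(0.70) − (-0.10)(-0.45) = 0.6200
  C_23 = −[(0.95)(-0.40) − (-0.10)(-0.45)] = 0.4250
  C_31 = (-0.10)(-0.45) − (-0.10)(0.80) = 0.1250
  C_32 = −[(0.95)(-0.45) − (-0.10)(0.00)] = 0.4275
  C_33 = (0.95)(0.80) − (-0.10)(0.00) = 0.7600
det(I−A) = Σ_j (I−A)_1j·C_1j = (0.95)(0.3800) + (-0.10)(0.2025) + (-0.10)(0.3600) = 0.30475
adj(I−A) = Cᵀ =
  [ 0.3800   0.1100   0.1250]
  [ 0.2025   0.6200   0.4275]
  [ 0.3600   0.4250   0.7600]
(I − A)⁻¹ = adj(I−A) / det(I−A) ≈
  [   1.2469     0.3610     0.4102]
  [   0.6645     2.0345     1.4028]
  [   1.1813     1.3946     2.4938]
Δx = (I − A)⁻¹ Δd with Δd having +150 in the Services component and 0 elsewhere.
So Δx_2 = L_21 · (+150), where L_21 = adj(I−A)_21 / det(I−A) = 0.2025 / 0.30475.
Δx_2 = 0.2025 × (+150) / 0.30475 = 30.375 / 0.30475 ≈ 99.67.

Δx_2 = 99.67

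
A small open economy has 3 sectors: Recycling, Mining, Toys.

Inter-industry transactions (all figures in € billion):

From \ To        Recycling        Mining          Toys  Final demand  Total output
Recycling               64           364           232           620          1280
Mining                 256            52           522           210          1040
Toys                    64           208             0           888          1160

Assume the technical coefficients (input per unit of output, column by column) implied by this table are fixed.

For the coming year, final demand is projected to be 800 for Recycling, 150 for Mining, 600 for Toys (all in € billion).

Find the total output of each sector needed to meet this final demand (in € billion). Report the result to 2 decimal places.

Technical coefficients a_ij = z_ij / X_j:
  a_RR = 64/1280 = 0.05, a_MR = 256/1280 = 0.20, a_TR = 64/1280 = 0.05
  a_RM = 364/1040 = 0.35, a_MM = 52/1040 = 0.05, a_TM = 208/1040 = 0.20
  a_RT = 232/1160 = 0.20, a_MT = 522/1160 = 0.45, a_TT = 0/1160 = 0.00
I − A =
  [   0.95    -0.35    -0.20]
  [  -0.20     0.95    -0.45]
  [  -0.05    -0.20     1.00]
Cofactors of I−A, C_ij = (−1)^(i+j)·(minor ij) (rows/columns in the sector order above):
  C_11 = (0.95)(1.00) − (-0.45)(-0.20) = 0.8600
  C_12 = −[(-0.20)(1.00) − (-0.45)(-0.05)] = 0.2225
  C_13 = (-0.20)(-0.20) − (0.95)(-0.05) = 0.0875
  C_21 = −[(-0.35)(1.00) − (-0.20)(-0.20)] = 0.3900
  C_22 = (0.95)(1.00) − (-0.20)(-0.05) = 0.9400
  C_23 = −[(0.95)(-0.20) − (-0.35)(-0.05)] = 0.2075
  C_31 = (-0.35)(-0.45) − (-0.20)(0.95) = 0.3475
  C_32 = −[(0.95)(-0.45) − (-0.20)(-0.20)] = 0.4675
  C_33 = (0.95)(0.95) − (-0.35)(-0.20) = 0.8325
det(I−A) = Σ_j (I−A)_1j·C_1j = (0.95)(0.8600) + (-0.35)(0.2225) + (-0.20)(0.0875) = 0.721625
adj(I−A) = Cᵀ =
  [ 0.8600   0.3900   0.3475]
  [ 0.2225   0.9400   0.4675]
  [ 0.0875   0.2075   0.8325]
(I − A)⁻¹ = adj(I−A) / det(I−A) ≈
  [   1.1918     0.5404     0.4816]
  [   0.3083     1.3026     0.6478]
  [   0.1213     0.2875     1.1536]
x = (I − A)⁻¹ d = adj(I−A)·d / det(I−A), with det(I−A) = 0.721625:
  x_R = (0.8600·800 + 0.3900·150 + 0.3475·600) / 0.721625 = 955.00 / 0.721625 ≈ 1323.40
  x_M = (0.2225·800 + 0.9400·150 + 0.4675·600) / 0.721625 = 599.50 / 0.721625 ≈ 830.76
  x_T = (0.0875·800 + 0.2075·150 + 0.8325·600) / 0.721625 = 600.625 / 0.721625 ≈ 832.32

x_R = 1323.40, x_M = 830.76, x_T = 832.32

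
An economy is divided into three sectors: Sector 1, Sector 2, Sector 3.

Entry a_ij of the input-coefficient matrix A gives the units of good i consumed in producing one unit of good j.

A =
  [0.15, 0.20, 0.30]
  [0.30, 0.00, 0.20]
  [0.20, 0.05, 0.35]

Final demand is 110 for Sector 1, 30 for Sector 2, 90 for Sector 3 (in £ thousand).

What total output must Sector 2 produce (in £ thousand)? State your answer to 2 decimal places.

x_2 = 148.03

I − A =
  [   0.85    -0.20    -0.30]
  [  -0.30     1.00    -0.20]
  [  -0.20    -0.05     0.65]
Cofactors of I−A, C_ij = (−1)^(i+j)·(minor ij) (rows/columns in the sector order above):
  C_11 = (1.00)(0.65) − (-0.20)(-0.05) = 0.6400
  C_12 = −[(-0.30)(0.65) − (-0.20)(-0.20)] = 0.2350
  C_13 = (-0.30)(-0.05) − (1.00)(-0.20) = 0.2150
  C_21 = −[(-0.20)(0.65) − (-0.30)(-0.05)] = 0.1450
  C_22 = (0.85)(0.65) − (-0.30)(-0.20) = 0.4925
  C_23 = −[(0.85)(-0.05) − (-0.20)(-0.20)] = 0.0825
  C_31 = (-0.20)(-0.20) − (-0.30)(1.00) = 0.3400
  C_32 = −[(0.85)(-0.20) − (-0.30)(-0.30)] = 0.2600
  C_33 = (0.85)(1.00) − (-0.20)(-0.30) = 0.7900
det(I−A) = Σ_j (I−A)_1j·C_1j = (0.85)(0.6400) + (-0.20)(0.2350) + (-0.30)(0.2150) = 0.4325
adj(I−A) = Cᵀ =
  [ 0.6400   0.1450   0.3400]
  [ 0.2350   0.4925   0.2600]
  [ 0.2150   0.0825   0.7900]
(I − A)⁻¹ = adj(I−A) / det(I−A) ≈
  [   1.4798     0.3353     0.7861]
  [   0.5434     1.1387     0.6012]
  [   0.4971     0.1908     1.8266]
x = (I − A)⁻¹ d = adj(I−A)·d / det(I−A), with det(I−A) = 0.4325:
  x_1 = (0.6400·110 + 0.1450·30 + 0.3400·90) / 0.4325 = 105.35 / 0.4325 ≈ 243.58
  x_2 = (0.2350·110 + 0.4925·30 + 0.2600·90) / 0.4325 = 64.025 / 0.4325 ≈ 148.03
  x_3 = (0.2150·110 + 0.0825·30 + 0.7900·90) / 0.4325 = 97.225 / 0.4325 ≈ 224.80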